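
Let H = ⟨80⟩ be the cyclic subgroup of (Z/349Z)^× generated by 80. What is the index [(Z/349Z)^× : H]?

6

By Lagrange's theorem, ord_349(80) divides φ(349) = 349 − 1 = 348 = 2^2 · 3 · 29.
Divisors of 348: 1, 2, 3, 4, 6, 12, 29, 58, 87, 116, 174, 348.
Evaluate successive powers at the divisors of 348:
80^1 ≡ 80 (mod 349)
80^2 ≡ 118 (mod 349)
80^3 ≡ 17 (mod 349)
80^4 ≡ 313 (mod 349)
80^6 ≡ 289 (mod 349)
80^12 ≡ 110 (mod 349)
80^29 ≡ 348 (mod 349)
80^58 ≡ 1 (mod 349) ✓
The order of 80 is 58, so the subgroup it generates has 58 elements.
[(Z/349Z)^× : ⟨80⟩] = 348/58 = 6.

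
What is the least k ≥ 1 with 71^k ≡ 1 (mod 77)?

5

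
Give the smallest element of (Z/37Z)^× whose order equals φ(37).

2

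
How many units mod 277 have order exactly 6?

2

φ(277) = 277 − 1 = 276 = 2^2 · 3 · 23.
In a cyclic group of order 276, there are φ(d) elements of order d for each divisor d of 276, and zero for non-divisors.
6 = 2 · 3 divides 276, and φ(6) = 2.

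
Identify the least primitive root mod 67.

φ(67) = 67 − 1 = 66 = 2 · 3 · 11.
Test candidates g = 2, 3, … against the prime factors q ∈ {2, 3, 11} of φ(67): g is a generator iff g^(66/q) ≢ 1 for every such q.
g = 2: 2^33 ≡ 66; 2^22 ≡ 37; 2^6 ≡ 64 — none is 1, so 2 is a primitive root.
So 2 is the smallest generator of (Z/67Z)^×.

2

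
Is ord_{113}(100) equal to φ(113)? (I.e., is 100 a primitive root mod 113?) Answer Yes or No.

No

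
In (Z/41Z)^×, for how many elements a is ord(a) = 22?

0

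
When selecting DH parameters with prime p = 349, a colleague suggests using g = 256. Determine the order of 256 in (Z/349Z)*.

Since 256 ∈ (Z/349Z)^×, its order divides φ(349) = 349 − 1 = 348 = 2^2 · 3 · 29.
Divisors of 348: 1, 2, 3, 4, 6, 12, 29, 58, 87, 116, 174, 348.
Check 256^d mod 349 for each divisor in increasing order:
256^1 ≡ 256 (mod 349)
256^2 ≡ 273 (mod 349)
256^3 ≡ 88 (mod 349)
256^4 ≡ 192 (mod 349)
256^6 ≡ 66 (mod 349)
256^12 ≡ 168 (mod 349)
256^29 ≡ 122 (mod 349)
256^58 ≡ 226 (mod 349)
256^87 ≡ 1 (mod 349) ✓
Therefore the multiplicative order of 256 modulo 349 is 87.

87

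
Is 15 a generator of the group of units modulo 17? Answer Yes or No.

φ(17) = 17 − 1 = 16 = 2^4.
Test 15^(16/q) mod 17 for each prime factor q of 16:
15^8 ≡ 1 (mod 17)  [q = 2: ≡ 1 ✗]
Since 15^8 ≡ 1, the order of 15 divides 8 < 16, so 15 is not a primitive root.

No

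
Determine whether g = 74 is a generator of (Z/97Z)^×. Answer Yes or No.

Yes

φ(97) = 97 − 1 = 96 = 2^5 · 3.
It suffices to check that the order of 74 is not a proper divisor of 96: compute 74^(96/q) for q ∈ {2, 3}.
74^48 ≡ 96 (mod 97)  [q = 2: ≢ 1 ✓]
74^32 ≡ 61 (mod 97)  [q = 3: ≢ 1 ✓]
All checks pass, so 74 has order 96 and is a primitive root modulo 97.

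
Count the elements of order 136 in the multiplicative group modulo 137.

64

φ(137) = 137 − 1 = 136 = 2^3 · 17.
In a cyclic group of order 136, there are φ(d) elements of order d for each divisor d of 136, and zero for non-divisors.
136 = 2^3 · 17 divides 136, and φ(136) = 64.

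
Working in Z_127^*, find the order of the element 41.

ord(41) | φ(127) = 127 − 1 = 126 = 2 · 3^2 · 7.
Divisors of 126: 1, 2, 3, 6, 7, 9, 14, 18, 21, 42, 63, 126.
Test each divisor d:
41^1 ≡ 41
41^2 ≡ 30
41^3 ≡ 87
41^6 ≡ 76
41^7 ≡ 68
41^9 ≡ 8
41^14 ≡ 52
41^18 ≡ 64
41^21 ≡ 107
41^42 ≡ 19
41^63 ≡ 1
Therefore the multiplicative order of 41 modulo 127 is 63.

63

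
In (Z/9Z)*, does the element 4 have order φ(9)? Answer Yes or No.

φ(9) = φ(3^2) = 3·(3−1) = 6 = 2 · 3.
Test 4^(6/q) mod 9 for each prime factor q of 6:
4^3 ≡ 1 (mod 9)  [q = 2: ≡ 1 ✗]
4^2 ≡ 7 (mod 9)  [q = 3: ≢ 1 ✓]
The check at q = 2 fails, so 4 generates a proper subgroup.

No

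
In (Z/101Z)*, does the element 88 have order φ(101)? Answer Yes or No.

No

φ(101) = 101 − 1 = 100 = 2^2 · 5^2.
Test 88^(100/q) mod 101 for each prime factor q of 100:
88^50 ≡ 1 (mod 101)  [q = 2: ≡ 1 ✗]
88^20 ≡ 95 (mod 101)  [q = 5: ≢ 1 ✓]
Since 88^50 ≡ 1, the order of 88 divides 50 < 100, so 88 is not a primitive root.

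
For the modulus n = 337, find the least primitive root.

10

φ(337) = 337 − 1 = 336 = 2^4 · 3 · 7.
g is a primitive root iff g^(336/q) ≢ 1 (mod 337) for each prime q ∈ {2, 3, 7}.
g = 2: 2^168 ≡ 1 — hits 1, so not a primitive root.
g = 3: 3^168 ≡ 1 — hits 1, so not a primitive root.
g = 4: 4^168 ≡ 1 — hits 1, so not a primitive root.
g = 5: 5^168 ≡ 336; 5^112 ≡ 1 — hits 1, so not a primitive root.
g = 6: 6^168 ≡ 1 — hits 1, so not a primitive root.
g = 7: 7^168 ≡ 1 — hits 1, so not a primitive root.
g = 8: 8^168 ≡ 1 — hits 1, so not a primitive root.
g = 9: 9^168 ≡ 1 — hits 1, so not a primitive root.
g = 10: 10^168 ≡ 336; 10^112 ≡ 128; 10^48 ≡ 175 — none is 1, so 10 is a primitive root.
The smallest primitive root modulo 337 is 10.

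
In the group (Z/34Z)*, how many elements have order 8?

4

φ(34) = φ(2)·φ(17) = 1·16 = 16 = 2^4.
In a cyclic group of order 16, there are φ(d) elements of order d for each divisor d of 16, and zero for non-divisors.
8 = 2^3 divides 16, and φ(8) = 4.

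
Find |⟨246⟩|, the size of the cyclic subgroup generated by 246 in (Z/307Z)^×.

153

ord(246) | φ(307) = 307 − 1 = 306 = 2 · 3^2 · 17.
Divisors of 306: 1, 2, 3, 6, 9, 17, 18, 34, 51, 102, 153, 306.
Evaluate successive powers at the divisors of 306:
246^1 ≡ 246 (mod 307)
246^2 ≡ 37 (mod 307)
246^3 ≡ 199 (mod 307)
246^6 ≡ 305 (mod 307)
246^9 ≡ 216 (mod 307)
246^17 ≡ 287 (mod 307)
246^18 ≡ 299 (mod 307)
246^34 ≡ 93 (mod 307)
246^51 ≡ 289 (mod 307)
246^102 ≡ 17 (mod 307)
246^153 ≡ 1 (mod 307) ✓
Hence ord(246) = 153.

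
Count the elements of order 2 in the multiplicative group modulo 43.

1

φ(43) = 43 − 1 = 42 = 2 · 3 · 7.
(Z/43Z)^× is cyclic (|G| = 42); a cyclic group of order m has exactly φ(d) elements of each order d | m, and none otherwise.
2 | 42, and φ(2) = 2 − 1 = 1.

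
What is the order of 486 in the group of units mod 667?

154

Since 486 ∈ (Z/667Z)^×, its order divides φ(667) = φ(23·29) = (23−1)·(29−1) = 22·28 = 616 = 2^3 · 7 · 11.
Divisors of 616: 1, 2, 4, 7, 8, 11, 14, 22, 28, 44, 56, 77, 88, 154, 308, 616.
Check 486^d mod 667 for each divisor in increasing order:
486^1 ≡ 486
486^2 ≡ 78
486^4 ≡ 81
486^7 ≡ 347
486^8 ≡ 558
486^11 ≡ 93
486^14 ≡ 349
486^22 ≡ 645
486^28 ≡ 407
486^44 ≡ 484
486^56 ≡ 233
486^77 ≡ 231
486^88 ≡ 139
486^154 ≡ 1
Hence ord(486) = 154.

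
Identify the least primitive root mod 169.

2

φ(169) = φ(13^2) = 13·(13−1) = 156 = 2^2 · 3 · 13.
g is a primitive root iff g^(156/q) ≢ 1 (mod 169) for each prime q ∈ {2, 3, 13}.
g = 2: 2^78 ≡ 168; 2^52 ≡ 146; 2^12 ≡ 40 — none is 1, so 2 is a primitive root.
Hence the least primitive root of 169 is 2.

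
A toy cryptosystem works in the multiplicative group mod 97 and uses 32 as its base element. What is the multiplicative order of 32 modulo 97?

48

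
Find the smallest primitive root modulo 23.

5

φ(23) = 23 − 1 = 22 = 2 · 11.
g is a primitive root iff g^(22/q) ≢ 1 (mod 23) for each prime q ∈ {2, 11}.
g = 2: 2^11 ≡ 1 — hits 1, so not a primitive root.
g = 3: 3^11 ≡ 1 — hits 1, so not a primitive root.
g = 4: 4^11 ≡ 1 — hits 1, so not a primitive root.
g = 5: 5^11 ≡ 22; 5^2 ≡ 2 — none is 1, so 5 is a primitive root.
So 5 is the smallest generator of (Z/23Z)^×.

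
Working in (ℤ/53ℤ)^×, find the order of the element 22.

ord(22) | φ(53) = 53 − 1 = 52 = 2^2 · 13.
Divisors of 52: 1, 2, 4, 13, 26, 52.
Evaluate successive powers at the divisors of 52:
22^1 ≡ 22 (mod 53)
22^2 ≡ 7 (mod 53)
22^4 ≡ 49 (mod 53)
22^13 ≡ 23 (mod 53)
22^26 ≡ 52 (mod 53)
22^52 ≡ 1 (mod 53) ✓
Therefore the multiplicative order of 22 modulo 53 is 52.

52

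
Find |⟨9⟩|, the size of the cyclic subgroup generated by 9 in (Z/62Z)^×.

ord(9) | φ(62) = φ(2)·φ(31) = 1·30 = 30 = 2 · 3 · 5.
Divisors of 30: 1, 2, 3, 5, 6, 10, 15, 30.
Test each divisor d:
9^1 ≡ 9 (mod 62)
9^2 ≡ 19 (mod 62)
9^3 ≡ 47 (mod 62)
9^5 ≡ 25 (mod 62)
9^6 ≡ 39 (mod 62)
9^10 ≡ 5 (mod 62)
9^15 ≡ 1 (mod 62) ✓
So ord_62(9) = 15.

15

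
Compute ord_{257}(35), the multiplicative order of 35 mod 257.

64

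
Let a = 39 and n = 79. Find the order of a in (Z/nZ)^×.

78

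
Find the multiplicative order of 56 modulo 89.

88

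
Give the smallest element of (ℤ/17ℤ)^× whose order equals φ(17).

3

φ(17) = 17 − 1 = 16 = 2^4.
g is a primitive root iff g^(16/q) ≢ 1 (mod 17) for each prime q ∈ {2}.
g = 2: 2^8 ≡ 1 — hits 1, so not a primitive root.
g = 3: 3^8 ≡ 16 — none is 1, so 3 is a primitive root.
So 3 is the smallest generator of (Z/17Z)^×.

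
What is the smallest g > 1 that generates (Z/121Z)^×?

2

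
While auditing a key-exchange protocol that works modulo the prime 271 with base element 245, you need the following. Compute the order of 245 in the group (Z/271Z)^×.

135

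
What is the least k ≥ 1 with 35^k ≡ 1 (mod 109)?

27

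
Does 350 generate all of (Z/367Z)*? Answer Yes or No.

No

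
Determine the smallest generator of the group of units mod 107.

2

φ(107) = 107 − 1 = 106 = 2 · 53.
Test candidates g = 2, 3, … against the prime factors q ∈ {2, 53} of φ(107): g is a generator iff g^(106/q) ≢ 1 for every such q.
g = 2: 2^53 ≡ 106; 2^2 ≡ 4 — none is 1, so 2 is a primitive root.
Hence the least primitive root of 107 is 2.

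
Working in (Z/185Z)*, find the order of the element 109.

ord(109) | φ(185) = φ(5·37) = (5−1)·(37−1) = 4·36 = 144 = 2^4 · 3^2.
Divisors of 144: 1, 2, 3, 4, 6, 8, 9, 12, 16, 18, 24, 36, 48, 72, 144.
Check 109^d mod 185 for each divisor in increasing order:
109^1 ≡ 109 (mod 185)
109^2 ≡ 41 (mod 185)
109^3 ≡ 29 (mod 185)
109^4 ≡ 16 (mod 185)
109^6 ≡ 101 (mod 185)
109^8 ≡ 71 (mod 185)
109^9 ≡ 154 (mod 185)
109^12 ≡ 26 (mod 185)
109^16 ≡ 46 (mod 185)
109^18 ≡ 36 (mod 185)
109^24 ≡ 121 (mod 185)
109^36 ≡ 1 (mod 185) ✓
The smallest such exponent is 36, so the order of 109 is 36.

36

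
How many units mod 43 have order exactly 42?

φ(43) = 43 − 1 = 42 = 2 · 3 · 7.
In a cyclic group of order 42, there are φ(d) elements of order d for each divisor d of 42, and zero for non-divisors.
42 = 2 · 3 · 7 divides 42, and φ(42) = 12.

12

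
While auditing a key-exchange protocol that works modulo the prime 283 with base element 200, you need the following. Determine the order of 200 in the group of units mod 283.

282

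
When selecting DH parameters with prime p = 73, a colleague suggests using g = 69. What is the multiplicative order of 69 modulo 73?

Since 69 ∈ (Z/73Z)^×, its order divides φ(73) = 73 − 1 = 72 = 2^3 · 3^2.
Divisors of 72: 1, 2, 3, 4, 6, 8, 9, 12, 18, 24, 36, 72.
Check 69^d mod 73 for each divisor in increasing order:
69^1 ≡ 69
69^2 ≡ 16
69^3 ≡ 9
69^4 ≡ 37
69^6 ≡ 8
69^8 ≡ 55
69^9 ≡ 72
69^12 ≡ 64
69^18 ≡ 1
The smallest such exponent is 18, so the order of 69 is 18.

18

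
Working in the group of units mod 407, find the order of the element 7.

90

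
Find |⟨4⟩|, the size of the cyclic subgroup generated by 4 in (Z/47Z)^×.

ord(4) | φ(47) = 47 − 1 = 46 = 2 · 23.
Divisors of 46: 1, 2, 23, 46.
Test each divisor d:
4^1 ≡ 4 (mod 47)
4^2 ≡ 16 (mod 47)
4^23 ≡ 1 (mod 47) ✓
So ord_47(4) = 23.

23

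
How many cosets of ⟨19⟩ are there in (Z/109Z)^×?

3

ord(19) | φ(109) = 109 − 1 = 108 = 2^2 · 3^3.
Divisors of 108: 1, 2, 3, 4, 6, 9, 12, 18, 27, 36, 54, 108.
Compute 19^d (mod 109) for the divisors d until we hit 1:
19^1 ≡ 19 (mod 109)
19^2 ≡ 34 (mod 109)
19^3 ≡ 101 (mod 109)
19^4 ≡ 66 (mod 109)
19^6 ≡ 64 (mod 109)
19^9 ≡ 33 (mod 109)
19^12 ≡ 63 (mod 109)
19^18 ≡ 108 (mod 109)
19^27 ≡ 76 (mod 109)
19^36 ≡ 1 (mod 109) ✓
So ord_109(19) = 36, hence |⟨19⟩| = 36.
The index is φ(109) / ord(19) = 108 / 36 = 3.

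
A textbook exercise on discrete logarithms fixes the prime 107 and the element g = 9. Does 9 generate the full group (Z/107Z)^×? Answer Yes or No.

No

φ(107) = 107 − 1 = 106 = 2 · 53.
9 is a primitive root mod 107 iff 9^(φ(107)/q) ≢ 1 for every prime q | φ(107), i.e. q ∈ {2, 53}.
9^53 ≡ 1 (mod 107)  [q = 2: ≡ 1 ✗]
9^2 ≡ 81 (mod 107)  [q = 53: ≢ 1 ✓]
The check at q = 2 fails, so 9 generates a proper subgroup.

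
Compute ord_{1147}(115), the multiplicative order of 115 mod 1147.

90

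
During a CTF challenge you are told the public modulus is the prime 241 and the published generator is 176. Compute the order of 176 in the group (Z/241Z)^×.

48

Since 176 ∈ (Z/241Z)^×, its order divides φ(241) = 241 − 1 = 240 = 2^4 · 3 · 5.
Divisors of 240: 1, 2, 3, 4, 5, 6, 8, 10, 12, 15, 16, 20, 24, 30, 40, 48, 60, 80, 120, 240.
Check 176^d mod 241 for each divisor in increasing order:
176^1 ≡ 176 (mod 241)
176^2 ≡ 128 (mod 241)
176^3 ≡ 115 (mod 241)
176^4 ≡ 237 (mod 241)
176^5 ≡ 19 (mod 241)
176^6 ≡ 211 (mod 241)
176^8 ≡ 16 (mod 241)
176^10 ≡ 120 (mod 241)
176^12 ≡ 177 (mod 241)
176^15 ≡ 111 (mod 241)
176^16 ≡ 15 (mod 241)
176^20 ≡ 181 (mod 241)
176^24 ≡ 240 (mod 241)
176^30 ≡ 30 (mod 241)
176^40 ≡ 226 (mod 241)
176^48 ≡ 1 (mod 241) ✓
So ord_241(176) = 48.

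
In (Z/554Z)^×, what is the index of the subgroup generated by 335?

1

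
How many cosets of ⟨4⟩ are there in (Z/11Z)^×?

2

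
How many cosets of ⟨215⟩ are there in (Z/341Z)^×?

By Lagrange's theorem, ord_341(215) divides φ(341) = φ(11·31) = (11−1)·(31−1) = 10·30 = 300 = 2^2 · 3 · 5^2.
Divisors of 300: 1, 2, 3, 4, 5, 6, 10, 12, 15, 20, 25, 30, 50, 60, 75, 100, 150, 300.
Check 215^d mod 341 for each divisor in increasing order:
215^1 ≡ 215 (mod 341)
215^2 ≡ 190 (mod 341)
215^3 ≡ 271 (mod 341)
215^4 ≡ 295 (mod 341)
215^5 ≡ 340 (mod 341)
215^6 ≡ 126 (mod 341)
215^10 ≡ 1 (mod 341) ✓
The order of 215 is 10, so the subgroup it generates has 10 elements.
The index is φ(341) / ord(215) = 300 / 10 = 30.

30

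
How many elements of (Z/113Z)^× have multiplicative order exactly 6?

0

φ(113) = 113 − 1 = 112 = 2^4 · 7.
In a cyclic group of order 112, there are φ(d) elements of order d for each divisor d of 112, and zero for non-divisors.
Since 6 ∤ 112, the count is 0.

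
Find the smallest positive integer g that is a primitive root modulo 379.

φ(379) = 379 − 1 = 378 = 2 · 3^3 · 7.
Test candidates g = 2, 3, … against the prime factors q ∈ {2, 3, 7} of φ(379): g is a generator iff g^(378/q) ≢ 1 for every such q.
g = 2: 2^189 ≡ 378; 2^126 ≡ 327; 2^54 ≡ 125 — none is 1, so 2 is a primitive root.
The smallest primitive root modulo 379 is 2.

2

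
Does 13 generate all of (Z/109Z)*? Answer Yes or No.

φ(109) = 109 − 1 = 108 = 2^2 · 3^3.
It suffices to check that the order of 13 is not a proper divisor of 108: compute 13^(108/q) for q ∈ {2, 3}.
13^54 ≡ 108 (mod 109)  [q = 2: ≢ 1 ✓]
13^36 ≡ 63 (mod 109)  [q = 3: ≢ 1 ✓]
All checks pass, so 13 has order 108 and is a primitive root modulo 109.

Yes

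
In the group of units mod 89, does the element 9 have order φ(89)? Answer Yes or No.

φ(89) = 89 − 1 = 88 = 2^3 · 11.
It suffices to check that the order of 9 is not a proper divisor of 88: compute 9^(88/q) for q ∈ {2, 11}.
9^44 ≡ 1 (mod 89)  [q = 2: ≡ 1 ✗]
9^8 ≡ 2 (mod 89)  [q = 11: ≢ 1 ✓]
The check at q = 2 fails, so 9 generates a proper subgroup.

No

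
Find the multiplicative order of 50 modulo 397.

Since 50 ∈ (Z/397Z)^×, its order divides φ(397) = 397 − 1 = 396 = 2^2 · 3^2 · 11.
Divisors of 396: 1, 2, 3, 4, 6, 9, 11, 12, 18, 22, 33, 36, 44, 66, 99, 132, 198, 396.
Compute 50^d (mod 397) for the divisors d until we hit 1:
50^1 ≡ 50 (mod 397)
50^2 ≡ 118 (mod 397)
50^3 ≡ 342 (mod 397)
50^4 ≡ 29 (mod 397)
50^6 ≡ 246 (mod 397)
50^9 ≡ 365 (mod 397)
50^11 ≡ 194 (mod 397)
50^12 ≡ 172 (mod 397)
50^18 ≡ 230 (mod 397)
50^22 ≡ 318 (mod 397)
50^33 ≡ 157 (mod 397)
50^36 ≡ 99 (mod 397)
50^44 ≡ 286 (mod 397)
50^66 ≡ 35 (mod 397)
50^99 ≡ 334 (mod 397)
50^132 ≡ 34 (mod 397)
50^198 ≡ 396 (mod 397)
50^396 ≡ 1 (mod 397) ✓
The smallest such exponent is 396, so the order of 50 is 396.

396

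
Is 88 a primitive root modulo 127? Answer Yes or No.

φ(127) = 127 − 1 = 126 = 2 · 3^2 · 7.
Test 88^(126/q) mod 127 for each prime factor q of 126:
88^63 ≡ 1 (mod 127)  [q = 2: ≡ 1 ✗]
88^42 ≡ 19 (mod 127)  [q = 3: ≢ 1 ✓]
88^18 ≡ 2 (mod 127)  [q = 7: ≢ 1 ✓]
Since 88^63 ≡ 1, the order of 88 divides 63 < 126, so 88 is not a primitive root.

No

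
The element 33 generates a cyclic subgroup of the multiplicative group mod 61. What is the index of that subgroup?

3

ord(33) | φ(61) = 61 − 1 = 60 = 2^2 · 3 · 5.
Divisors of 60: 1, 2, 3, 4, 5, 6, 10, 12, 15, 20, 30, 60.
Evaluate successive powers at the divisors of 60:
33^1 ≡ 33
33^2 ≡ 52
33^3 ≡ 8
33^4 ≡ 20
33^5 ≡ 50
33^6 ≡ 3
33^10 ≡ 60
33^12 ≡ 9
33^15 ≡ 11
33^20 ≡ 1
So ord_61(33) = 20, hence |⟨33⟩| = 20.
[(Z/61Z)^× : ⟨33⟩] = 60/20 = 3.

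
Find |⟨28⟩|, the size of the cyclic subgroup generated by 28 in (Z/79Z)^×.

By Lagrange's theorem, ord_79(28) divides φ(79) = 79 − 1 = 78 = 2 · 3 · 13.
Divisors of 78: 1, 2, 3, 6, 13, 26, 39, 78.
Check 28^d mod 79 for each divisor in increasing order:
28^1 ≡ 28
28^2 ≡ 73
28^3 ≡ 69
28^6 ≡ 21
28^13 ≡ 24
28^26 ≡ 23
28^39 ≡ 78
28^78 ≡ 1
Hence ord(28) = 78.

78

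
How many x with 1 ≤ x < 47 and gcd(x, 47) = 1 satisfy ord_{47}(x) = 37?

0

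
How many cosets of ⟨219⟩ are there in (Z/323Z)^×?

4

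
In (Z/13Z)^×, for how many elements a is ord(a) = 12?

4

φ(13) = 13 − 1 = 12 = 2^2 · 3.
(Z/13Z)^× is cyclic (|G| = 12); a cyclic group of order m has exactly φ(d) elements of each order d | m, and none otherwise.
12 = 2^2 · 3 divides 12, and φ(12) = 4.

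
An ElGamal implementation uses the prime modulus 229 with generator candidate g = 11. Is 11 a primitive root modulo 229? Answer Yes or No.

φ(229) = 229 − 1 = 228 = 2^2 · 3 · 19.
An element g generates (Z/229Z)^× iff g^(228/q) ≢ 1 (mod 229) for each prime q ∈ {2, 3, 19}.
11^114 ≡ 1 (mod 229)  [q = 2: ≡ 1 ✗]
11^76 ≡ 1 (mod 229)  [q = 3: ≡ 1 ✗]
11^12 ≡ 60 (mod 229)  [q = 19: ≢ 1 ✓]
The check at q = 2 fails, so 11 generates a proper subgroup.

No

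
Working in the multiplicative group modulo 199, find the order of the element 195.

198

The order of 195 must divide φ(199) = 199 − 1 = 198 = 2 · 3^2 · 11.
Divisors of 198: 1, 2, 3, 6, 9, 11, 18, 22, 33, 66, 99, 198.
Test each divisor d:
195^1 ≡ 195 (mod 199)
195^2 ≡ 16 (mod 199)
195^3 ≡ 135 (mod 199)
195^6 ≡ 116 (mod 199)
195^9 ≡ 138 (mod 199)
195^11 ≡ 19 (mod 199)
195^18 ≡ 139 (mod 199)
195^22 ≡ 162 (mod 199)
195^33 ≡ 93 (mod 199)
195^66 ≡ 92 (mod 199)
195^99 ≡ 198 (mod 199)
195^198 ≡ 1 (mod 199) ✓
Hence ord(195) = 198.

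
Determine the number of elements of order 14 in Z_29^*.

φ(29) = 29 − 1 = 28 = 2^2 · 7.
Since (Z/29Z)^× is cyclic of order 28, the number of elements of order d is φ(d) when d | 28 and 0 otherwise.
14 = 2 · 7 divides 28, and φ(14) = 6.

6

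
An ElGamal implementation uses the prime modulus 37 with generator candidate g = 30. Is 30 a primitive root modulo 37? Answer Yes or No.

No

φ(37) = 37 − 1 = 36 = 2^2 · 3^2.
An element g generates (Z/37Z)^× iff g^(36/q) ≢ 1 (mod 37) for each prime q ∈ {2, 3}.
30^18 ≡ 1 (mod 37)  [q = 2: ≡ 1 ✗]
30^12 ≡ 10 (mod 37)  [q = 3: ≢ 1 ✓]
Since 30^18 ≡ 1, the order of 30 divides 18 < 36, so 30 is not a primitive root.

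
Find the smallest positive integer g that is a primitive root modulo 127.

3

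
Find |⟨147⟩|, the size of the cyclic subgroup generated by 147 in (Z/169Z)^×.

6

The order of 147 must divide φ(169) = φ(13^2) = 13·(13−1) = 156 = 2^2 · 3 · 13.
Divisors of 156: 1, 2, 3, 4, 6, 12, 13, 26, 39, 52, 78, 156.
Evaluate successive powers at the divisors of 156:
147^1 ≡ 147
147^2 ≡ 146
147^3 ≡ 168
147^4 ≡ 22
147^6 ≡ 1
Therefore the multiplicative order of 147 modulo 169 is 6.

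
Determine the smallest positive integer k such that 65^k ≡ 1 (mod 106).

52

By Lagrange's theorem, ord_106(65) divides φ(106) = φ(2)·φ(53) = 1·52 = 52 = 2^2 · 13.
Divisors of 52: 1, 2, 4, 13, 26, 52.
Evaluate successive powers at the divisors of 52:
65^1 ≡ 65
65^2 ≡ 91
65^4 ≡ 13
65^13 ≡ 23
65^26 ≡ 105
65^52 ≡ 1
So ord_106(65) = 52.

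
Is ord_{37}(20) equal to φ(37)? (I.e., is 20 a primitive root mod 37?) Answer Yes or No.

Yes

φ(37) = 37 − 1 = 36 = 2^2 · 3^2.
An element g generates (Z/37Z)^× iff g^(36/q) ≢ 1 (mod 37) for each prime q ∈ {2, 3}.
20^18 ≡ 36 (mod 37)  [q = 2: ≢ 1 ✓]
20^12 ≡ 26 (mod 37)  [q = 3: ≢ 1 ✓]
Every test exponent gives a nontrivial residue, hence 20 generates the full group.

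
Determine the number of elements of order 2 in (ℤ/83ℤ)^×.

φ(83) = 83 − 1 = 82 = 2 · 41.
In a cyclic group of order 82, there are φ(d) elements of order d for each divisor d of 82, and zero for non-divisors.
2 | 82, and φ(2) = 2 − 1 = 1.

1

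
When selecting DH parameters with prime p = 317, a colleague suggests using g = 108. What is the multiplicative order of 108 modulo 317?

By Lagrange's theorem, ord_317(108) divides φ(317) = 317 − 1 = 316 = 2^2 · 79.
Divisors of 316: 1, 2, 4, 79, 158, 316.
Compute 108^d (mod 317) for the divisors d until we hit 1:
108^1 ≡ 108 (mod 317)
108^2 ≡ 252 (mod 317)
108^4 ≡ 104 (mod 317)
108^79 ≡ 203 (mod 317)
108^158 ≡ 316 (mod 317)
108^316 ≡ 1 (mod 317) ✓
Hence ord(108) = 316.

316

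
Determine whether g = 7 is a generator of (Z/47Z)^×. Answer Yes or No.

No

φ(47) = 47 − 1 = 46 = 2 · 23.
It suffices to check that the order of 7 is not a proper divisor of 46: compute 7^(46/q) for q ∈ {2, 23}.
7^23 ≡ 1 (mod 47)  [q = 2: ≡ 1 ✗]
7^2 ≡ 2 (mod 47)  [q = 23: ≢ 1 ✓]
7^23 ≡ 1 shows ord(7) | 23, strictly less than φ(47); not a primitive root.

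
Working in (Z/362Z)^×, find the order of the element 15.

Since 15 ∈ (Z/362Z)^×, its order divides φ(362) = φ(2)·φ(181) = 1·180 = 180 = 2^2 · 3^2 · 5.
Divisors of 180: 1, 2, 3, 4, 5, 6, 9, 10, 12, 15, 18, 20, 30, 36, 45, 60, 90, 180.
Check 15^d mod 362 for each divisor in increasing order:
15^1 ≡ 15 (mod 362)
15^2 ≡ 225 (mod 362)
15^3 ≡ 117 (mod 362)
15^4 ≡ 307 (mod 362)
15^5 ≡ 261 (mod 362)
15^6 ≡ 295 (mod 362)
15^9 ≡ 125 (mod 362)
15^10 ≡ 65 (mod 362)
15^12 ≡ 145 (mod 362)
15^15 ≡ 313 (mod 362)
15^18 ≡ 59 (mod 362)
15^20 ≡ 243 (mod 362)
15^30 ≡ 229 (mod 362)
15^36 ≡ 223 (mod 362)
15^45 ≡ 1 (mod 362) ✓
The smallest such exponent is 45, so the order of 15 is 45.

45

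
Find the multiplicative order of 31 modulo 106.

ord(31) | φ(106) = φ(2)·φ(53) = 1·52 = 52 = 2^2 · 13.
Divisors of 52: 1, 2, 4, 13, 26, 52.
Compute 31^d (mod 106) for the divisors d until we hit 1:
31^1 ≡ 31 (mod 106)
31^2 ≡ 7 (mod 106)
31^4 ≡ 49 (mod 106)
31^13 ≡ 83 (mod 106)
31^26 ≡ 105 (mod 106)
31^52 ≡ 1 (mod 106) ✓
The smallest such exponent is 52, so the order of 31 is 52.

52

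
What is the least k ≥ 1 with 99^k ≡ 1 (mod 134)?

66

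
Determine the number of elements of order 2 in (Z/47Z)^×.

1

φ(47) = 47 − 1 = 46 = 2 · 23.
(Z/47Z)^× is cyclic (|G| = 46); a cyclic group of order m has exactly φ(d) elements of each order d | m, and none otherwise.
2 | 46, and φ(2) = 2 − 1 = 1.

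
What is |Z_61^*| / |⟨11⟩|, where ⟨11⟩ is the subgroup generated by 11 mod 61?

15

ord(11) | φ(61) = 61 − 1 = 60 = 2^2 · 3 · 5.
Divisors of 60: 1, 2, 3, 4, 5, 6, 10, 12, 15, 20, 30, 60.
Check 11^d mod 61 for each divisor in increasing order:
11^1 ≡ 11
11^2 ≡ 60
11^3 ≡ 50
11^4 ≡ 1
So ord_61(11) = 4, hence |⟨11⟩| = 4.
Index = |(Z/61Z)^×| / |⟨11⟩| = 60 / 4 = 15.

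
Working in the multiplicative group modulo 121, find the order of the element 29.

The order of 29 must divide φ(121) = φ(11^2) = 11·(11−1) = 110 = 2 · 5 · 11.
Divisors of 110: 1, 2, 5, 10, 11, 22, 55, 110.
Compute 29^d (mod 121) for the divisors d until we hit 1:
29^1 ≡ 29 (mod 121)
29^2 ≡ 115 (mod 121)
29^5 ≡ 76 (mod 121)
29^10 ≡ 89 (mod 121)
29^11 ≡ 40 (mod 121)
29^22 ≡ 27 (mod 121)
29^55 ≡ 120 (mod 121)
29^110 ≡ 1 (mod 121) ✓
Therefore the multiplicative order of 29 modulo 121 is 110.

110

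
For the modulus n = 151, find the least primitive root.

6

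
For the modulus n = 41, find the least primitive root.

6

φ(41) = 41 − 1 = 40 = 2^3 · 5.
Test candidates g = 2, 3, … against the prime factors q ∈ {2, 5} of φ(41): g is a generator iff g^(40/q) ≢ 1 for every such q.
g = 2: 2^20 ≡ 1 — hits 1, so not a primitive root.
g = 3: 3^20 ≡ 40; 3^8 ≡ 1 — hits 1, so not a primitive root.
g = 4: 4^20 ≡ 1 — hits 1, so not a primitive root.
g = 5: 5^20 ≡ 1 — hits 1, so not a primitive root.
g = 6: 6^20 ≡ 40; 6^8 ≡ 10 — none is 1, so 6 is a primitive root.
So 6 is the smallest generator of (Z/41Z)^×.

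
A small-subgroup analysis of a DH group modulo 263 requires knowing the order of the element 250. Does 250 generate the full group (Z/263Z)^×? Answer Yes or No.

φ(263) = 263 − 1 = 262 = 2 · 131.
It suffices to check that the order of 250 is not a proper divisor of 262: compute 250^(262/q) for q ∈ {2, 131}.
250^131 ≡ 262 (mod 263)  [q = 2: ≢ 1 ✓]
250^2 ≡ 169 (mod 263)  [q = 131: ≢ 1 ✓]
None equal 1, so ord_263(250) = 262: 250 is a primitive root.

Yes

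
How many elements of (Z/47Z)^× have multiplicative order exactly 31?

0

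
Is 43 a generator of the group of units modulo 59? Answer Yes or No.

Yes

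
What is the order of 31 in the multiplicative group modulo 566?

282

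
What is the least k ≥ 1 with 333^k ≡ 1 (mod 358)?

The order of 333 must divide φ(358) = φ(2)·φ(179) = 1·178 = 178 = 2 · 89.
Divisors of 178: 1, 2, 89, 178.
Evaluate successive powers at the divisors of 178:
333^1 ≡ 333 (mod 358)
333^2 ≡ 267 (mod 358)
333^89 ≡ 357 (mod 358)
333^178 ≡ 1 (mod 358) ✓
So ord_358(333) = 178.

178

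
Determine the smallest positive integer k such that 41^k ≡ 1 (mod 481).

Since 41 ∈ (Z/481Z)^×, its order divides φ(481) = φ(13·37) = (13−1)·(37−1) = 12·36 = 432 = 2^4 · 3^3.
Divisors of 432: 1, 2, 3, 4, 6, 8, 9, 12, 16, 18, 24, 27, 36, 48, 54, 72, 108, 144, 216, 432.
Check 41^d mod 481 for each divisor in increasing order:
41^1 ≡ 41 (mod 481)
41^2 ≡ 238 (mod 481)
41^3 ≡ 138 (mod 481)
41^4 ≡ 367 (mod 481)
41^6 ≡ 285 (mod 481)
41^8 ≡ 9 (mod 481)
41^9 ≡ 369 (mod 481)
41^12 ≡ 417 (mod 481)
41^16 ≡ 81 (mod 481)
41^18 ≡ 38 (mod 481)
41^24 ≡ 248 (mod 481)
41^27 ≡ 73 (mod 481)
41^36 ≡ 1 (mod 481) ✓
So ord_481(41) = 36.

36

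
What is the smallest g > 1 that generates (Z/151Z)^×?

6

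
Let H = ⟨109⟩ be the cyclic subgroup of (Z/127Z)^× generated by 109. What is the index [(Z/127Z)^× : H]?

1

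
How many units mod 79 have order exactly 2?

1

φ(79) = 79 − 1 = 78 = 2 · 3 · 13.
In a cyclic group of order 78, there are φ(d) elements of order d for each divisor d of 78, and zero for non-divisors.
2 | 78, and φ(2) = 2 − 1 = 1.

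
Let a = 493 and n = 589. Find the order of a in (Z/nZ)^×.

The order of 493 must divide φ(589) = φ(19·31) = (19−1)·(31−1) = 18·30 = 540 = 2^2 · 3^3 · 5.
Divisors of 540: 1, 2, 3, 4, 5, 6, 9, 10, 12, 15, 18, 20, 27, 30, 36, 45, 54, 60, 90, 108, 135, 180, 270, 540.
Compute 493^d (mod 589) for the divisors d until we hit 1:
493^1 ≡ 493 (mod 589)
493^2 ≡ 381 (mod 589)
493^3 ≡ 531 (mod 589)
493^4 ≡ 267 (mod 589)
493^5 ≡ 284 (mod 589)
493^6 ≡ 419 (mod 589)
493^9 ≡ 436 (mod 589)
493^10 ≡ 552 (mod 589)
493^12 ≡ 39 (mod 589)
493^15 ≡ 94 (mod 589)
493^18 ≡ 438 (mod 589)
493^20 ≡ 191 (mod 589)
493^27 ≡ 132 (mod 589)
493^30 ≡ 1 (mod 589) ✓
The smallest such exponent is 30, so the order of 493 is 30.

30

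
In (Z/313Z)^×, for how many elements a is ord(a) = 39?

24

φ(313) = 313 − 1 = 312 = 2^3 · 3 · 13.
In a cyclic group of order 312, there are φ(d) elements of order d for each divisor d of 312, and zero for non-divisors.
39 = 3 · 13 divides 312, and φ(39) = 24.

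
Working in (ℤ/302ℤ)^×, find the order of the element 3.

50

The order of 3 must divide φ(302) = φ(2)·φ(151) = 1·150 = 150 = 2 · 3 · 5^2.
Divisors of 150: 1, 2, 3, 5, 6, 10, 15, 25, 30, 50, 75, 150.
Evaluate successive powers at the divisors of 150:
3^1 ≡ 3
3^2 ≡ 9
3^3 ≡ 27
3^5 ≡ 243
3^6 ≡ 125
3^10 ≡ 159
3^15 ≡ 283
3^25 ≡ 301
3^30 ≡ 59
3^50 ≡ 1
Hence ord(3) = 50.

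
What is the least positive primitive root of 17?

3

φ(17) = 17 − 1 = 16 = 2^4.
Test candidates g = 2, 3, … against the prime factors q ∈ {2} of φ(17): g is a generator iff g^(16/q) ≢ 1 for every such q.
g = 2: 2^8 ≡ 1 — hits 1, so not a primitive root.
g = 3: 3^8 ≡ 16 — none is 1, so 3 is a primitive root.
The smallest primitive root modulo 17 is 3.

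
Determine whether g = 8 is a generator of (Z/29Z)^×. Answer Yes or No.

Yes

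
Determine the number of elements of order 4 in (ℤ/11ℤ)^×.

φ(11) = 11 − 1 = 10 = 2 · 5.
Since (Z/11Z)^× is cyclic of order 10, the number of elements of order d is φ(d) when d | 10 and 0 otherwise.
Here 10 is not a multiple of 4, so there are no elements of order 4.

0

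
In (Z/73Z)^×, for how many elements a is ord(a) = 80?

φ(73) = 73 − 1 = 72 = 2^3 · 3^2.
Since (Z/73Z)^× is cyclic of order 72, the number of elements of order d is φ(d) when d | 72 and 0 otherwise.
80 does not divide 72, so no element of (Z/73Z)^× has order 80.

0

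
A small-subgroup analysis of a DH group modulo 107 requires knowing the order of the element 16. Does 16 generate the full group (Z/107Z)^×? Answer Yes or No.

No

φ(107) = 107 − 1 = 106 = 2 · 53.
An element g generates (Z/107Z)^× iff g^(106/q) ≢ 1 (mod 107) for each prime q ∈ {2, 53}.
16^53 ≡ 1 (mod 107)  [q = 2: ≡ 1 ✗]
16^2 ≡ 42 (mod 107)  [q = 53: ≢ 1 ✓]
16^53 ≡ 1 shows ord(16) | 53, strictly less than φ(107); not a primitive root.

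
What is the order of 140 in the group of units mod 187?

20

Since 140 ∈ (Z/187Z)^×, its order divides φ(187) = φ(11·17) = (11−1)·(17−1) = 10·16 = 160 = 2^5 · 5.
Divisors of 160: 1, 2, 4, 5, 8, 10, 16, 20, 32, 40, 80, 160.
Evaluate successive powers at the divisors of 160:
140^1 ≡ 140 (mod 187)
140^2 ≡ 152 (mod 187)
140^4 ≡ 103 (mod 187)
140^5 ≡ 21 (mod 187)
140^8 ≡ 137 (mod 187)
140^10 ≡ 67 (mod 187)
140^16 ≡ 69 (mod 187)
140^20 ≡ 1 (mod 187) ✓
Hence ord(140) = 20.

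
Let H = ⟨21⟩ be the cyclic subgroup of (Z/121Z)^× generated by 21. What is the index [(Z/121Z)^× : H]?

5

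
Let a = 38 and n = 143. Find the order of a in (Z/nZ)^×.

10

ord(38) | φ(143) = φ(11·13) = (11−1)·(13−1) = 10·12 = 120 = 2^3 · 3 · 5.
Divisors of 120: 1, 2, 3, 4, 5, 6, 8, 10, 12, 15, 20, 24, 30, 40, 60, 120.
Test each divisor d:
38^1 ≡ 38 (mod 143)
38^2 ≡ 14 (mod 143)
38^3 ≡ 103 (mod 143)
38^4 ≡ 53 (mod 143)
38^5 ≡ 12 (mod 143)
38^6 ≡ 27 (mod 143)
38^8 ≡ 92 (mod 143)
38^10 ≡ 1 (mod 143) ✓
Therefore the multiplicative order of 38 modulo 143 is 10.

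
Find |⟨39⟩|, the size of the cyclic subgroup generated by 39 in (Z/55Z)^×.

ord(39) | φ(55) = φ(5·11) = (5−1)·(11−1) = 4·10 = 40 = 2^3 · 5.
Divisors of 40: 1, 2, 4, 5, 8, 10, 20, 40.
Check 39^d mod 55 for each divisor in increasing order:
39^1 ≡ 39 (mod 55)
39^2 ≡ 36 (mod 55)
39^4 ≡ 31 (mod 55)
39^5 ≡ 54 (mod 55)
39^8 ≡ 26 (mod 55)
39^10 ≡ 1 (mod 55) ✓
So ord_55(39) = 10.

10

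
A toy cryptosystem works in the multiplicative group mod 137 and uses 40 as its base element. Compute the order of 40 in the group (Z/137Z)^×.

By Lagrange's theorem, ord_137(40) divides φ(137) = 137 − 1 = 136 = 2^3 · 17.
Divisors of 136: 1, 2, 4, 8, 17, 34, 68, 136.
Compute 40^d (mod 137) for the divisors d until we hit 1:
40^1 ≡ 40
40^2 ≡ 93
40^4 ≡ 18
40^8 ≡ 50
40^17 ≡ 127
40^34 ≡ 100
40^68 ≡ 136
40^136 ≡ 1
So ord_137(40) = 136.

136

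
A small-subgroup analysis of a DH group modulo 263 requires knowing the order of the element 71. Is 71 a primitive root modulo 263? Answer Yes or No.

Yes

φ(263) = 263 − 1 = 262 = 2 · 131.
Test 71^(262/q) mod 263 for each prime factor q of 262:
71^131 ≡ 262 (mod 263)  [q = 2: ≢ 1 ✓]
71^2 ≡ 44 (mod 263)  [q = 131: ≢ 1 ✓]
None equal 1, so ord_263(71) = 262: 71 is a primitive root.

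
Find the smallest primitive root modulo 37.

φ(37) = 37 − 1 = 36 = 2^2 · 3^2.
g is a primitive root iff g^(36/q) ≢ 1 (mod 37) for each prime q ∈ {2, 3}.
g = 2: 2^18 ≡ 36; 2^12 ≡ 26 — none is 1, so 2 is a primitive root.
Hence the least primitive root of 37 is 2.

2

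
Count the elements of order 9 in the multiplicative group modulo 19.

6

φ(19) = 19 − 1 = 18 = 2 · 3^2.
(Z/19Z)^× is cyclic (|G| = 18); a cyclic group of order m has exactly φ(d) elements of each order d | m, and none otherwise.
9 = 3^2 divides 18, and φ(9) = 6.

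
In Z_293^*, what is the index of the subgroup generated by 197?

Since 197 ∈ (Z/293Z)^×, its order divides φ(293) = 293 − 1 = 292 = 2^2 · 73.
Divisors of 292: 1, 2, 4, 73, 146, 292.
Evaluate successive powers at the divisors of 292:
197^1 ≡ 197 (mod 293)
197^2 ≡ 133 (mod 293)
197^4 ≡ 109 (mod 293)
197^73 ≡ 1 (mod 293) ✓
Thus |⟨197⟩| = ord(197) = 73.
Index = |(Z/293Z)^×| / |⟨197⟩| = 292 / 73 = 4.

4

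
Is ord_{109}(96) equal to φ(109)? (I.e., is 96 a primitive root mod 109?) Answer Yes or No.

φ(109) = 109 − 1 = 108 = 2^2 · 3^3.
96 is a primitive root mod 109 iff 96^(φ(109)/q) ≢ 1 for every prime q | φ(109), i.e. q ∈ {2, 3}.
96^54 ≡ 108 (mod 109)  [q = 2: ≢ 1 ✓]
96^36 ≡ 63 (mod 109)  [q = 3: ≢ 1 ✓]
Every test exponent gives a nontrivial residue, hence 96 generates the full group.

Yes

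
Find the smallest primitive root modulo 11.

2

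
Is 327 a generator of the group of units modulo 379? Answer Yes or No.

φ(379) = 379 − 1 = 378 = 2 · 3^3 · 7.
It suffices to check that the order of 327 is not a proper divisor of 378: compute 327^(378/q) for q ∈ {2, 3, 7}.
327^189 ≡ 1 (mod 379)  [q = 2: ≡ 1 ✗]
327^126 ≡ 1 (mod 379)  [q = 3: ≡ 1 ✗]
327^54 ≡ 1 (mod 379)  [q = 7: ≡ 1 ✗]
Since 327^189 ≡ 1, the order of 327 divides 189 < 378, so 327 is not a primitive root.

No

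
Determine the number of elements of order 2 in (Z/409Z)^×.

φ(409) = 409 − 1 = 408 = 2^3 · 3 · 17.
(Z/409Z)^× is cyclic (|G| = 408); a cyclic group of order m has exactly φ(d) elements of each order d | m, and none otherwise.
2 | 408, and φ(2) = 2 − 1 = 1.

1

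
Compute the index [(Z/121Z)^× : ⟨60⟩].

2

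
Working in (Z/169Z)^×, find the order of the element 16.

39

By Lagrange's theorem, ord_169(16) divides φ(169) = φ(13^2) = 13·(13−1) = 156 = 2^2 · 3 · 13.
Divisors of 156: 1, 2, 3, 4, 6, 12, 13, 26, 39, 52, 78, 156.
Test each divisor d:
16^1 ≡ 16
16^2 ≡ 87
16^3 ≡ 40
16^4 ≡ 133
16^6 ≡ 79
16^12 ≡ 157
16^13 ≡ 146
16^26 ≡ 22
16^39 ≡ 1
Hence ord(16) = 39.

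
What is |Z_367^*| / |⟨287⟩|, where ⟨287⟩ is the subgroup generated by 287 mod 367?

The order of 287 must divide φ(367) = 367 − 1 = 366 = 2 · 3 · 61.
Divisors of 366: 1, 2, 3, 6, 61, 122, 183, 366.
Compute 287^d (mod 367) for the divisors d until we hit 1:
287^1 ≡ 287 (mod 367)
287^2 ≡ 161 (mod 367)
287^3 ≡ 332 (mod 367)
287^6 ≡ 124 (mod 367)
287^61 ≡ 83 (mod 367)
287^122 ≡ 283 (mod 367)
287^183 ≡ 1 (mod 367) ✓
The order of 287 is 183, so the subgroup it generates has 183 elements.
Index = |(Z/367Z)^×| / |⟨287⟩| = 366 / 183 = 2.

2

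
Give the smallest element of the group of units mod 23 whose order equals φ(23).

5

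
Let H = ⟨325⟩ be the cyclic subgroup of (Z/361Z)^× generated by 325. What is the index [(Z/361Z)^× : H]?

The order of 325 must divide φ(361) = φ(19^2) = 19·(19−1) = 342 = 2 · 3^2 · 19.
Divisors of 342: 1, 2, 3, 6, 9, 18, 19, 38, 57, 114, 171, 342.
Test each divisor d:
325^1 ≡ 325 (mod 361)
325^2 ≡ 213 (mod 361)
325^3 ≡ 274 (mod 361)
325^6 ≡ 349 (mod 361)
325^9 ≡ 322 (mod 361)
325^18 ≡ 77 (mod 361)
325^19 ≡ 116 (mod 361)
325^38 ≡ 99 (mod 361)
325^57 ≡ 293 (mod 361)
325^114 ≡ 292 (mod 361)
325^171 ≡ 360 (mod 361)
325^342 ≡ 1 (mod 361) ✓
The order of 325 is 342, so the subgroup it generates has 342 elements.
The index is φ(361) / ord(325) = 342 / 342 = 1.

1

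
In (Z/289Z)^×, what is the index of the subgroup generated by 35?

By Lagrange's theorem, ord_289(35) divides φ(289) = φ(17^2) = 17·(17−1) = 272 = 2^4 · 17.
Divisors of 272: 1, 2, 4, 8, 16, 17, 34, 68, 136, 272.
Evaluate successive powers at the divisors of 272:
35^1 ≡ 35 (mod 289)
35^2 ≡ 69 (mod 289)
35^4 ≡ 137 (mod 289)
35^8 ≡ 273 (mod 289)
35^16 ≡ 256 (mod 289)
35^17 ≡ 1 (mod 289) ✓
Thus |⟨35⟩| = ord(35) = 17.
Index = |(Z/289Z)^×| / |⟨35⟩| = 272 / 17 = 16.

16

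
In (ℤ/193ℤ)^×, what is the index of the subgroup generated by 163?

1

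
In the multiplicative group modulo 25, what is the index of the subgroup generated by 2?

1

Since 2 ∈ (Z/25Z)^×, its order divides φ(25) = φ(5^2) = 5·(5−1) = 20 = 2^2 · 5.
Divisors of 20: 1, 2, 4, 5, 10, 20.
Check 2^d mod 25 for each divisor in increasing order:
2^1 ≡ 2 (mod 25)
2^2 ≡ 4 (mod 25)
2^4 ≡ 16 (mod 25)
2^5 ≡ 7 (mod 25)
2^10 ≡ 24 (mod 25)
2^20 ≡ 1 (mod 25) ✓
The order of 2 is 20, so the subgroup it generates has 20 elements.
[(Z/25Z)^× : ⟨2⟩] = 20/20 = 1.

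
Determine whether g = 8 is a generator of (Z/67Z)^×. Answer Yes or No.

No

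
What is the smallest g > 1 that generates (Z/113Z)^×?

φ(113) = 113 − 1 = 112 = 2^4 · 7.
g is a primitive root iff g^(112/q) ≢ 1 (mod 113) for each prime q ∈ {2, 7}.
g = 2: 2^56 ≡ 1 — hits 1, so not a primitive root.
g = 3: 3^56 ≡ 112; 3^16 ≡ 49 — none is 1, so 3 is a primitive root.
Hence the least primitive root of 113 is 3.

3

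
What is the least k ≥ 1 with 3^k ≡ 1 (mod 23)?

11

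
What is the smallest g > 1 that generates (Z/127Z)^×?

3

φ(127) = 127 − 1 = 126 = 2 · 3^2 · 7.
Test candidates g = 2, 3, … against the prime factors q ∈ {2, 3, 7} of φ(127): g is a generator iff g^(126/q) ≢ 1 for every such q.
g = 2: 2^63 ≡ 1 — hits 1, so not a primitive root.
g = 3: 3^63 ≡ 126; 3^42 ≡ 107; 3^18 ≡ 4 — none is 1, so 3 is a primitive root.
The smallest primitive root modulo 127 is 3.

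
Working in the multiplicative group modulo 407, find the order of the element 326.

By Lagrange's theorem, ord_407(326) divides φ(407) = φ(11·37) = (11−1)·(37−1) = 10·36 = 360 = 2^3 · 3^2 · 5.
Divisors of 360: 1, 2, 3, 4, 5, 6, 8, 9, 10, 12, 15, 18, 20, 24, 30, 36, 40, 45, 60, 72, 90, 120, 180, 360.
Check 326^d mod 407 for each divisor in increasing order:
326^1 ≡ 326 (mod 407)
326^2 ≡ 49 (mod 407)
326^3 ≡ 101 (mod 407)
326^4 ≡ 366 (mod 407)
326^5 ≡ 65 (mod 407)
326^6 ≡ 26 (mod 407)
326^8 ≡ 53 (mod 407)
326^9 ≡ 184 (mod 407)
326^10 ≡ 155 (mod 407)
326^12 ≡ 269 (mod 407)
326^15 ≡ 307 (mod 407)
326^18 ≡ 75 (mod 407)
326^20 ≡ 12 (mod 407)
326^24 ≡ 322 (mod 407)
326^30 ≡ 232 (mod 407)
326^36 ≡ 334 (mod 407)
326^40 ≡ 144 (mod 407)
326^45 ≡ 406 (mod 407)
326^60 ≡ 100 (mod 407)
326^72 ≡ 38 (mod 407)
326^90 ≡ 1 (mod 407) ✓
Therefore the multiplicative order of 326 modulo 407 is 90.

90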